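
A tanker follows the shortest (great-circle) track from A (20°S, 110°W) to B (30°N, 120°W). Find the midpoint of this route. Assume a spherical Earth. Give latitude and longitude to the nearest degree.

≈ (5°N, 115°W)

From cos δ = sin φ₁ sin φ₂ + cos φ₁ cos φ₂ cos Δλ, the central angle is δ ≈ 0.889 rad (50.9°).
Interpolate at f = 1/2 with slerp weights a = sin((1−f)δ)/sin δ ≈ 0.554, b = sin(fδ)/sin δ ≈ 0.554.
p = a·p₁ + b·p₂ ≈ (-0.418, -0.904, 0.087); φ = arcsin(p_z) ≈ 5.02°, λ = atan2(p_y, p_x) ≈ -114.80°.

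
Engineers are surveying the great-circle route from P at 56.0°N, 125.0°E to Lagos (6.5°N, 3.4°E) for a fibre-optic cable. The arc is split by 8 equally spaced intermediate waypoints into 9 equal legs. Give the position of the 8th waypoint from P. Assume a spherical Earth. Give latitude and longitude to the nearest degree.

Convert each endpoint to a unit vector on the sphere (x = cos φ cos λ, y = cos φ sin λ, z = sin φ).
The central angle between the endpoints is δ = arccos(p₁·p₂) ≈ 1.769 rad (101.4°).
Interpolate at f = 8/9 with slerp weights a = sin((1−f)δ)/sin δ ≈ 0.199, b = sin(fδ)/sin δ ≈ 1.020.
p = a·p₁ + b·p₂ ≈ (0.948, 0.151, 0.281); φ = arcsin(p_z) ≈ 16.30°, λ = atan2(p_y, p_x) ≈ 9.07°.

≈ 16°N, 9°E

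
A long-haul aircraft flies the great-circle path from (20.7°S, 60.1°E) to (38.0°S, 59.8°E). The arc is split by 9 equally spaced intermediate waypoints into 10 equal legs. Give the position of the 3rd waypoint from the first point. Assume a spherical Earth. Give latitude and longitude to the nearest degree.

The haversine formula gives a central angle δ ≈ 0.302 rad (17.3°) between the endpoints.
Interpolate at f = 3/10 with slerp weights a = sin((1−f)δ)/sin δ ≈ 0.705, b = sin(fδ)/sin δ ≈ 0.304.
p = a·p₁ + b·p₂ ≈ (0.450, 0.779, -0.437); φ = arcsin(p_z) ≈ -25.89°, λ = atan2(p_y, p_x) ≈ 60.02°.

≈ (26°S, 60°E)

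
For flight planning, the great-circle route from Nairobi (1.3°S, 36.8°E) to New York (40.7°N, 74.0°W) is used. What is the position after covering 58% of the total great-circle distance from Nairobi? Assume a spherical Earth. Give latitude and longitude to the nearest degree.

Convert each endpoint to a unit vector on the sphere (x = cos φ cos λ, y = cos φ sin λ, z = sin φ).
The central angle between the endpoints is δ = arccos(p₁·p₂) ≈ 1.859 rad (106.5°).
Interpolate at f = 0.58 with slerp weights a = sin((1−f)δ)/sin δ ≈ 0.734, b = sin(fδ)/sin δ ≈ 0.919.
p = a·p₁ + b·p₂ ≈ (0.780, -0.230, 0.583); φ = arcsin(p_z) ≈ 35.63°, λ = atan2(p_y, p_x) ≈ -16.44°.

≈ 36°N, 16°W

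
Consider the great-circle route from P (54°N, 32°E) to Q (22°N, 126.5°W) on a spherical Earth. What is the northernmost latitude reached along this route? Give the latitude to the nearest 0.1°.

The great circle lies in the plane with unit normal n̂ = (p₁ × p₂)/|p₁ × p₂|.
Here n̂_z ≈ -0.204; the vertex latitude is φ_max = arccos|n̂_z| ≈ 78.2°.

≈ 78.2°N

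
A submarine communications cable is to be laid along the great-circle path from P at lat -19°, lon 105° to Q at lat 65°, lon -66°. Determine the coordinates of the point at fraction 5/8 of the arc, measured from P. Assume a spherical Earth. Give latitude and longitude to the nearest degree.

Convert each endpoint to a unit vector on the sphere (x = cos φ cos λ, y = cos φ sin λ, z = sin φ).
The central angle between the endpoints is δ = arccos(p₁·p₂) ≈ 2.332 rad (133.6°).
Interpolate at f = 5/8 with slerp weights a = sin((1−f)δ)/sin δ ≈ 1.060, b = sin(fδ)/sin δ ≈ 1.372.
p = a·p₁ + b·p₂ ≈ (-0.023, 0.438, 0.899); φ = arcsin(p_z) ≈ 63.99°, λ = atan2(p_y, p_x) ≈ 93.06°.

≈ lat 64°, lon 93°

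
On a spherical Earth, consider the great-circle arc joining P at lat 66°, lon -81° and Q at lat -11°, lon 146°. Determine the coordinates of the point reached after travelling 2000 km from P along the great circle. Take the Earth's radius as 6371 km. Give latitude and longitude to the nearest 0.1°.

The haversine formula gives a central angle δ ≈ 2.034 rad (116.5°) between the endpoints. The total great-circle distance is δ·R ≈ 2.034 × 6371 ≈ 12957 km, so the target fraction is f = 2000/12957 ≈ 0.154.
Interpolate at f ≈ 0.154 with slerp weights a = sin((1−f)δ)/sin δ ≈ 1.105, b = sin(fδ)/sin δ ≈ 0.345.
p = a·p₁ + b·p₂ ≈ (-0.211, -0.255, 0.944); φ = arcsin(p_z) ≈ 70.71°, λ = atan2(p_y, p_x) ≈ -129.59°.

≈ lat 70.7°, lon -129.6°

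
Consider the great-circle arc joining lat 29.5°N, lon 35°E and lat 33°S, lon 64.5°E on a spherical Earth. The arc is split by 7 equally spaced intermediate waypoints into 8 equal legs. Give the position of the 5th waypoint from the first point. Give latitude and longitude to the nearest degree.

Convert each endpoint to a unit vector on the sphere (x = cos φ cos λ, y = cos φ sin λ, z = sin φ).
The central angle between the endpoints is δ = arccos(p₁·p₂) ≈ 1.195 rad (68.5°).
Interpolate at f = 5/8 with slerp weights a = sin((1−f)δ)/sin δ ≈ 0.466, b = sin(fδ)/sin δ ≈ 0.730.
p = a·p₁ + b·p₂ ≈ (0.596, 0.785, -0.168); φ = arcsin(p_z) ≈ -9.69°, λ = atan2(p_y, p_x) ≈ 52.82°.

≈ lat 10°S, lon 53°E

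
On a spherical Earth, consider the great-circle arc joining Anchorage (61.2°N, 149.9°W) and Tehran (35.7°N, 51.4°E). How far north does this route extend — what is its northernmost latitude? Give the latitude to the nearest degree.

The great circle lies in the plane with unit normal n̂ = (p₁ × p₂)/|p₁ × p₂|.
Here n̂_z ≈ -0.144; the vertex latitude is φ_max = arccos|n̂_z| ≈ 81.7°.

≈ 82°N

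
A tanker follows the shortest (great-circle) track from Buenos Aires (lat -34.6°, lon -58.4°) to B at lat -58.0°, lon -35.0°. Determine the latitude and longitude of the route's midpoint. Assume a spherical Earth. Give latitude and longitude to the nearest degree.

From cos δ = sin φ₁ sin φ₂ + cos φ₁ cos φ₂ cos Δλ, the central angle is δ ≈ 0.491 rad (28.1°).
Interpolate at f = 1/2 with slerp weights a = sin((1−f)δ)/sin δ ≈ 0.515, b = sin(fδ)/sin δ ≈ 0.515.
p = a·p₁ + b·p₂ ≈ (0.446, -0.518, -0.730); φ = arcsin(p_z) ≈ -46.87°, λ = atan2(p_y, p_x) ≈ -49.27°.

≈ lat -47°, lon -49°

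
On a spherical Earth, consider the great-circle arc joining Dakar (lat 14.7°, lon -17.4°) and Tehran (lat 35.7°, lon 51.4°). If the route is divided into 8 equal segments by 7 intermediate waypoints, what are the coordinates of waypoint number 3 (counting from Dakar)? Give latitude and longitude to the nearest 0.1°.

Convert each endpoint to a unit vector on the sphere (x = cos φ cos λ, y = cos φ sin λ, z = sin φ).
The central angle between the endpoints is δ = arccos(p₁·p₂) ≈ 1.124 rad (64.4°).
Interpolate at f = 3/8 with slerp weights a = sin((1−f)δ)/sin δ ≈ 0.716, b = sin(fδ)/sin δ ≈ 0.454.
p = a·p₁ + b·p₂ ≈ (0.891, 0.081, 0.447); φ = arcsin(p_z) ≈ 26.52°, λ = atan2(p_y, p_x) ≈ 5.17°.

≈ lat 26.5°, lon 5.2°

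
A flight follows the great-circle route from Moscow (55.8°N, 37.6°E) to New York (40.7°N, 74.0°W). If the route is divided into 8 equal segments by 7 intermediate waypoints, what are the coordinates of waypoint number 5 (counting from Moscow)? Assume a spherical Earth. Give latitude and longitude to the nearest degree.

The haversine formula gives a central angle δ ≈ 1.178 rad (67.5°) between the endpoints.
Interpolate at f = 5/8 with slerp weights a = sin((1−f)δ)/sin δ ≈ 0.463, b = sin(fδ)/sin δ ≈ 0.727.
p = a·p₁ + b·p₂ ≈ (0.358, -0.371, 0.857); φ = arcsin(p_z) ≈ 58.96°, λ = atan2(p_y, p_x) ≈ -46.02°.

≈ 59°N, 46°W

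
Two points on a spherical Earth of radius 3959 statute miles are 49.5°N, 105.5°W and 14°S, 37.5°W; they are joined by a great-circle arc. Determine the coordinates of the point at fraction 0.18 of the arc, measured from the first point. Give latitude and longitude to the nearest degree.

From cos δ = sin φ₁ sin φ₂ + cos φ₁ cos φ₂ cos Δλ, the central angle is δ ≈ 1.519 rad (87.0°).
Interpolate at f = 0.18 with slerp weights a = sin((1−f)δ)/sin δ ≈ 0.949, b = sin(fδ)/sin δ ≈ 0.270.
p = a·p₁ + b·p₂ ≈ (0.043, -0.753, 0.656); φ = arcsin(p_z) ≈ 41.00°, λ = atan2(p_y, p_x) ≈ -86.70°.

≈ 41°N, 87°W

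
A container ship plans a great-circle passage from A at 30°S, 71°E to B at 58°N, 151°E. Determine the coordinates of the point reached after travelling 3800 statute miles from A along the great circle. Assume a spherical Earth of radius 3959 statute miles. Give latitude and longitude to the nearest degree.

Convert each endpoint to a unit vector on the sphere (x = cos φ cos λ, y = cos φ sin λ, z = sin φ).
The central angle between the endpoints is δ = arccos(p₁·p₂) ≈ 1.922 rad (110.1°). The total great-circle distance is δ·R ≈ 1.922 × 3959 ≈ 7610 mi, so the target fraction is f = 3800/7610 ≈ 0.499.
Interpolate at f ≈ 0.499 with slerp weights a = sin((1−f)δ)/sin δ ≈ 0.874, b = sin(fδ)/sin δ ≈ 0.872.
p = a·p₁ + b·p₂ ≈ (-0.158, 0.940, 0.303); φ = arcsin(p_z) ≈ 17.63°, λ = atan2(p_y, p_x) ≈ 99.54°.

≈ 18°N, 100°E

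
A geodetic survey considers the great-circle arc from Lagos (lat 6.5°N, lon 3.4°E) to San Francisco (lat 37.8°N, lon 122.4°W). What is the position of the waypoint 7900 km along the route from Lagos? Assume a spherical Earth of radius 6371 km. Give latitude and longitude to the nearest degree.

≈ lat 45°N, lon 66°W

The haversine formula gives a central angle δ ≈ 1.971 rad (112.9°) between the endpoints. The total great-circle distance is δ·R ≈ 1.971 × 6371 ≈ 12559 km, so the target fraction is f = 7900/12559 ≈ 0.629.
Interpolate at f ≈ 0.629 with slerp weights a = sin((1−f)δ)/sin δ ≈ 0.725, b = sin(fδ)/sin δ ≈ 1.027.
p = a·p₁ + b·p₂ ≈ (0.284, -0.642, 0.712); φ = arcsin(p_z) ≈ 45.36°, λ = atan2(p_y, p_x) ≈ -66.12°.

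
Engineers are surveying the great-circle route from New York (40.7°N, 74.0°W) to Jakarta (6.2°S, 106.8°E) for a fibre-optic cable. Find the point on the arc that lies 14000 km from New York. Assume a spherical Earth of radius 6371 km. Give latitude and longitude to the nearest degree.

≈ 13°N, 107°E

The haversine formula gives a central angle δ ≈ 2.539 rad (145.5°) between the endpoints. The total great-circle distance is δ·R ≈ 2.539 × 6371 ≈ 16178 km, so the target fraction is f = 14000/16178 ≈ 0.865.
Interpolate at f ≈ 0.865 with slerp weights a = sin((1−f)δ)/sin δ ≈ 0.592, b = sin(fδ)/sin δ ≈ 1.430.
p = a·p₁ + b·p₂ ≈ (-0.287, 0.929, 0.231); φ = arcsin(p_z) ≈ 13.38°, λ = atan2(p_y, p_x) ≈ 107.17°.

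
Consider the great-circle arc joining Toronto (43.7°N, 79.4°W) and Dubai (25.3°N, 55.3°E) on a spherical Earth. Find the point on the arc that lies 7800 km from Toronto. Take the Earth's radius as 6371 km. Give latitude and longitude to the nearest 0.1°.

Convert each endpoint to a unit vector on the sphere (x = cos φ cos λ, y = cos φ sin λ, z = sin φ).
The central angle between the endpoints is δ = arccos(p₁·p₂) ≈ 1.736 rad (99.5°). The total great-circle distance is δ·R ≈ 1.736 × 6371 ≈ 11060 km, so the target fraction is f = 7800/11060 ≈ 0.705.
Interpolate at f ≈ 0.705 with slerp weights a = sin((1−f)δ)/sin δ ≈ 0.496, b = sin(fδ)/sin δ ≈ 0.954.
p = a·p₁ + b·p₂ ≈ (0.557, 0.356, 0.751); φ = arcsin(p_z) ≈ 48.63°, λ = atan2(p_y, p_x) ≈ 32.59°.

≈ 48.6°N, 32.6°E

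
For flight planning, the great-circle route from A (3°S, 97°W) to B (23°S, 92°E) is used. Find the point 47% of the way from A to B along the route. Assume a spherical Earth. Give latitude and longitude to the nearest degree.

The haversine formula gives a central angle δ ≈ 2.663 rad (152.6°) between the endpoints.
Interpolate at f = 0.47 with slerp weights a = sin((1−f)δ)/sin δ ≈ 2.142, b = sin(fδ)/sin δ ≈ 2.060.
p = a·p₁ + b·p₂ ≈ (-0.327, -0.228, -0.917); φ = arcsin(p_z) ≈ -66.50°, λ = atan2(p_y, p_x) ≈ -145.08°.

≈ (67°S, 145°W)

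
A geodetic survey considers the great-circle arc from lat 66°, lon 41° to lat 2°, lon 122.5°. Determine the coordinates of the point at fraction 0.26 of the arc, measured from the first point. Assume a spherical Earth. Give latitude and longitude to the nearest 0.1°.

≈ lat 55.9°, lon 82.6°

Convert each endpoint to a unit vector on the sphere (x = cos φ cos λ, y = cos φ sin λ, z = sin φ).
The central angle between the endpoints is δ = arccos(p₁·p₂) ≈ 1.479 rad (84.7°).
Interpolate at f = 0.26 with slerp weights a = sin((1−f)δ)/sin δ ≈ 0.892, b = sin(fδ)/sin δ ≈ 0.377.
p = a·p₁ + b·p₂ ≈ (0.072, 0.556, 0.828); φ = arcsin(p_z) ≈ 55.93°, λ = atan2(p_y, p_x) ≈ 82.65°.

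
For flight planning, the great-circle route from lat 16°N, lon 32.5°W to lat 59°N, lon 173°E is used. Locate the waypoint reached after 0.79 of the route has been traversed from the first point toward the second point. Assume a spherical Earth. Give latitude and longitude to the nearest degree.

Convert each endpoint to a unit vector on the sphere (x = cos φ cos λ, y = cos φ sin λ, z = sin φ).
The central angle between the endpoints is δ = arccos(p₁·p₂) ≈ 1.783 rad (102.2°).
Interpolate at f = 0.79 with slerp weights a = sin((1−f)δ)/sin δ ≈ 0.374, b = sin(fδ)/sin δ ≈ 1.010.
p = a·p₁ + b·p₂ ≈ (-0.213, -0.130, 0.968); φ = arcsin(p_z) ≈ 75.57°, λ = atan2(p_y, p_x) ≈ -148.60°.

≈ lat 76°N, lon 149°W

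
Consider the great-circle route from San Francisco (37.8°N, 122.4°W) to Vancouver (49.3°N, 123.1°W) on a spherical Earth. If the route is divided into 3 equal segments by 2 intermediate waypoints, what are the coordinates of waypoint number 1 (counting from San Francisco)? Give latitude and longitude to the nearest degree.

The haversine formula gives a central angle δ ≈ 0.201 rad (11.5°) between the endpoints.
Interpolate at f = 1/3 with slerp weights a = sin((1−f)δ)/sin δ ≈ 0.669, b = sin(fδ)/sin δ ≈ 0.335.
p = a·p₁ + b·p₂ ≈ (-0.403, -0.630, 0.664); φ = arcsin(p_z) ≈ 41.63°, λ = atan2(p_y, p_x) ≈ -122.60°.

≈ 42°N, 123°W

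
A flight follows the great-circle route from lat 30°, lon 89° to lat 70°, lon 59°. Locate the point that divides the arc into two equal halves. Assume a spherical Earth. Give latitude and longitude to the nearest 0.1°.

Convert each endpoint to a unit vector on the sphere (x = cos φ cos λ, y = cos φ sin λ, z = sin φ).
The central angle between the endpoints is δ = arccos(p₁·p₂) ≈ 0.758 rad (43.4°).
Interpolate at f = 1/2 with slerp weights a = sin((1−f)δ)/sin δ ≈ 0.538, b = sin(fδ)/sin δ ≈ 0.538.
p = a·p₁ + b·p₂ ≈ (0.103, 0.624, 0.775); φ = arcsin(p_z) ≈ 50.79°, λ = atan2(p_y, p_x) ≈ 80.63°.

≈ lat 50.8°, lon 80.6°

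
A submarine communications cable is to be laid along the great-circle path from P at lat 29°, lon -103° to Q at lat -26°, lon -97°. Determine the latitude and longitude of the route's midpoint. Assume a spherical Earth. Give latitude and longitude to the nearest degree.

Write both endpoints as unit vectors p₁, p₂ with components (cos φ cos λ, cos φ sin λ, sin φ).
The central angle between the endpoints is δ = arccos(p₁·p₂) ≈ 0.965 rad (55.3°).
Interpolate at f = 1/2 with slerp weights a = sin((1−f)δ)/sin δ ≈ 0.564, b = sin(fδ)/sin δ ≈ 0.564.
p = a·p₁ + b·p₂ ≈ (-0.173, -0.985, 0.026); φ = arcsin(p_z) ≈ 1.50°, λ = atan2(p_y, p_x) ≈ -99.96°.

≈ lat 2°, lon -100°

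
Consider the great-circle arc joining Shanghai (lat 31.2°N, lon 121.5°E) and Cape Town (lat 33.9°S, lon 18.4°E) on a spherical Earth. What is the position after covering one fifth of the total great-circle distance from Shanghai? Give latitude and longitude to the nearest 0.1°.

From cos δ = sin φ₁ sin φ₂ + cos φ₁ cos φ₂ cos Δλ, the central angle is δ ≈ 2.037 rad (116.7°).
Interpolate at f = 1/5 with slerp weights a = sin((1−f)δ)/sin δ ≈ 1.118, b = sin(fδ)/sin δ ≈ 0.444.
p = a·p₁ + b·p₂ ≈ (-0.150, 0.931, 0.332); φ = arcsin(p_z) ≈ 19.36°, λ = atan2(p_y, p_x) ≈ 99.15°.

≈ lat 19.4°N, lon 99.2°E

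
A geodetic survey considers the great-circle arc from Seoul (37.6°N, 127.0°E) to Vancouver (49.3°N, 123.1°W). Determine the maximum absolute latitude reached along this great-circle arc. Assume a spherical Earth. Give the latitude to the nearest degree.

The great circle lies in the plane with unit normal n̂ = (p₁ × p₂)/|p₁ × p₂|.
Here n̂_z ≈ +0.507; the vertex latitude is φ_max = arccos|n̂_z| ≈ 59.5°.
Check via Clairaut: cos φ_max = |cos φ₁| · sin C = cos(37.6°)·sin(39.8°) ≈ 0.507, again giving ≈ 59.5°.

≈ 60°N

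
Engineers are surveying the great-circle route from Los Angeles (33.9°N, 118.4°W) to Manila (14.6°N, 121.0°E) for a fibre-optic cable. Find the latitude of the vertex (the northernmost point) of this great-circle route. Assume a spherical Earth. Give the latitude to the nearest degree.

≈ 44°N

The great circle lies in the plane with unit normal n̂ = (p₁ × p₂)/|p₁ × p₂|.
Here n̂_z ≈ -0.718; the vertex latitude is φ_max = arccos|n̂_z| ≈ 44.1°.
Check via Clairaut: cos φ_max = |cos φ₁| · sin C = cos(33.9°)·sin(59.8°) ≈ 0.718, again giving ≈ 44.1°.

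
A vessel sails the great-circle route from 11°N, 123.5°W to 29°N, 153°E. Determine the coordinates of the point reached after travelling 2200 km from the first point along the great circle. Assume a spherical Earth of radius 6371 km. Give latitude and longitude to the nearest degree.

Convert each endpoint to a unit vector on the sphere (x = cos φ cos λ, y = cos φ sin λ, z = sin φ).
The central angle between the endpoints is δ = arccos(p₁·p₂) ≈ 1.380 rad (79.1°). The total great-circle distance is δ·R ≈ 1.380 × 6371 ≈ 8792 km, so the target fraction is f = 2200/8792 ≈ 0.250.
Interpolate at f ≈ 0.250 with slerp weights a = sin((1−f)δ)/sin δ ≈ 0.876, b = sin(fδ)/sin δ ≈ 0.345.
p = a·p₁ + b·p₂ ≈ (-0.743, -0.580, 0.334); φ = arcsin(p_z) ≈ 19.52°, λ = atan2(p_y, p_x) ≈ -142.03°.

≈ 20°N, 142°W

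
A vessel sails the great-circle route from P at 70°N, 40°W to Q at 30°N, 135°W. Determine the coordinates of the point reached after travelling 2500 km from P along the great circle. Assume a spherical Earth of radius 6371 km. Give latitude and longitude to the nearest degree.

≈ 65°N, 99°W

The haversine formula gives a central angle δ ≈ 1.111 rad (63.6°) between the endpoints. The total great-circle distance is δ·R ≈ 1.111 × 6371 ≈ 7076 km, so the target fraction is f = 2500/7076 ≈ 0.353.
Interpolate at f ≈ 0.353 with slerp weights a = sin((1−f)δ)/sin δ ≈ 0.734, b = sin(fδ)/sin δ ≈ 0.427.
p = a·p₁ + b·p₂ ≈ (-0.069, -0.423, 0.904); φ = arcsin(p_z) ≈ 64.63°, λ = atan2(p_y, p_x) ≈ -99.26°.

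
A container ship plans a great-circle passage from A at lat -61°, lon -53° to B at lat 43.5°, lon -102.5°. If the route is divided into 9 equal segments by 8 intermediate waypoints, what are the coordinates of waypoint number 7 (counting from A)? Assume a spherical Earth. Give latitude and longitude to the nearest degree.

Write both endpoints as unit vectors p₁, p₂ with components (cos φ cos λ, cos φ sin λ, sin φ).
The central angle between the endpoints is δ = arccos(p₁·p₂) ≈ 1.954 rad (111.9°).
Interpolate at f = 7/9 with slerp weights a = sin((1−f)δ)/sin δ ≈ 0.454, b = sin(fδ)/sin δ ≈ 1.077.
p = a·p₁ + b·p₂ ≈ (-0.037, -0.938, 0.344); φ = arcsin(p_z) ≈ 20.15°, λ = atan2(p_y, p_x) ≈ -92.24°.

≈ lat 20°, lon -92°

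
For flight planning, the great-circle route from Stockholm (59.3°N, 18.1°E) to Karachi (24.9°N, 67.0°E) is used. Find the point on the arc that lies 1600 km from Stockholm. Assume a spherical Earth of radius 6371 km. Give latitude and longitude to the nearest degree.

Write both endpoints as unit vectors p₁, p₂ with components (cos φ cos λ, cos φ sin λ, sin φ).
The central angle between the endpoints is δ = arccos(p₁·p₂) ≈ 0.841 rad (48.2°). The total great-circle distance is δ·R ≈ 0.841 × 6371 ≈ 5360 km, so the target fraction is f = 1600/5360 ≈ 0.298.
Interpolate at f ≈ 0.298 with slerp weights a = sin((1−f)δ)/sin δ ≈ 0.746, b = sin(fδ)/sin δ ≈ 0.333.
p = a·p₁ + b·p₂ ≈ (0.480, 0.397, 0.782); φ = arcsin(p_z) ≈ 51.46°, λ = atan2(p_y, p_x) ≈ 39.55°.

≈ 51°N, 40°E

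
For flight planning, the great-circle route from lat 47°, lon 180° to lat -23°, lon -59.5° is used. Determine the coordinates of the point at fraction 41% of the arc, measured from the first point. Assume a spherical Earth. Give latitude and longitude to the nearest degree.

≈ lat 30°, lon -115°

Convert each endpoint to a unit vector on the sphere (x = cos φ cos λ, y = cos φ sin λ, z = sin φ).
The central angle between the endpoints is δ = arccos(p₁·p₂) ≈ 2.220 rad (127.2°).
Interpolate at f = 0.41 with slerp weights a = sin((1−f)δ)/sin δ ≈ 1.213, b = sin(fδ)/sin δ ≈ 0.991.
p = a·p₁ + b·p₂ ≈ (-0.364, -0.786, 0.500); φ = arcsin(p_z) ≈ 29.98°, λ = atan2(p_y, p_x) ≈ -114.85°.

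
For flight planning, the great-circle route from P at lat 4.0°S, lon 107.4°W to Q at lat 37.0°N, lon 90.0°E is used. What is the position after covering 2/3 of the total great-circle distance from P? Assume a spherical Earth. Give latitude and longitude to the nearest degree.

≈ lat 66°N, lon 158°E

Write both endpoints as unit vectors p₁, p₂ with components (cos φ cos λ, cos φ sin λ, sin φ).
The central angle between the endpoints is δ = arccos(p₁·p₂) ≈ 2.502 rad (143.3°).
Interpolate at f = 2/3 with slerp weights a = sin((1−f)δ)/sin δ ≈ 1.240, b = sin(fδ)/sin δ ≈ 1.667.
p = a·p₁ + b·p₂ ≈ (-0.370, 0.151, 0.917); φ = arcsin(p_z) ≈ 66.45°, λ = atan2(p_y, p_x) ≈ 157.86°.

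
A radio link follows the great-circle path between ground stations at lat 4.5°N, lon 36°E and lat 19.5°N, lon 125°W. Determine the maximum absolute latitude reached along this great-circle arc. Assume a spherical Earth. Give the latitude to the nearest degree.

≈ 53°N

The great circle lies in the plane with unit normal n̂ = (p₁ × p₂)/|p₁ × p₂|.
Here n̂_z ≈ -0.604; the vertex latitude is φ_max = arccos|n̂_z| ≈ 52.8°.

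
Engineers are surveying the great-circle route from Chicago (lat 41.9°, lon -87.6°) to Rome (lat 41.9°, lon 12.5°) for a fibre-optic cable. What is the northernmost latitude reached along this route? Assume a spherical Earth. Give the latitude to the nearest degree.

≈ 54°

The great circle lies in the plane with unit normal n̂ = (p₁ × p₂)/|p₁ × p₂|.
Here n̂_z ≈ +0.582; the vertex latitude is φ_max = arccos|n̂_z| ≈ 54.4°.
Check via Clairaut: cos φ_max = |cos φ₁| · sin C = cos(41.9°)·sin(51.4°) ≈ 0.582, again giving ≈ 54.4°.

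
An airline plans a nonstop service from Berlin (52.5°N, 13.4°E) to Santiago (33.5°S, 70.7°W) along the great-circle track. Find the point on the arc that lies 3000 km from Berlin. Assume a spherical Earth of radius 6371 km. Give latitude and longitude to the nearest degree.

≈ 36°N, 17°W

Write both endpoints as unit vectors p₁, p₂ with components (cos φ cos λ, cos φ sin λ, sin φ).
The central angle between the endpoints is δ = arccos(p₁·p₂) ≈ 1.967 rad (112.7°). The total great-circle distance is δ·R ≈ 1.967 × 6371 ≈ 12530 km, so the target fraction is f = 3000/12530 ≈ 0.239.
Interpolate at f ≈ 0.239 with slerp weights a = sin((1−f)δ)/sin δ ≈ 1.081, b = sin(fδ)/sin δ ≈ 0.492.
p = a·p₁ + b·p₂ ≈ (0.776, -0.235, 0.586); φ = arcsin(p_z) ≈ 35.88°, λ = atan2(p_y, p_x) ≈ -16.82°.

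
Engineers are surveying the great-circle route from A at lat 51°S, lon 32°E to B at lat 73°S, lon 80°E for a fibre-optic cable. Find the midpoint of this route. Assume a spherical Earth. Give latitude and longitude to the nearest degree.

From cos δ = sin φ₁ sin φ₂ + cos φ₁ cos φ₂ cos Δλ, the central angle is δ ≈ 0.523 rad (30.0°).
Interpolate at f = 1/2 with slerp weights a = sin((1−f)δ)/sin δ ≈ 0.518, b = sin(fδ)/sin δ ≈ 0.518.
p = a·p₁ + b·p₂ ≈ (0.303, 0.322, -0.897); φ = arcsin(p_z) ≈ -63.80°, λ = atan2(p_y, p_x) ≈ 46.76°.

≈ lat 64°S, lon 47°E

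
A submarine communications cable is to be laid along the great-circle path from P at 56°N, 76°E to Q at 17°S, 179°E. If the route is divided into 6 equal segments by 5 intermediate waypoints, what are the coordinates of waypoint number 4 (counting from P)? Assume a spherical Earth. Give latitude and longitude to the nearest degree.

Write both endpoints as unit vectors p₁, p₂ with components (cos φ cos λ, cos φ sin λ, sin φ).
The central angle between the endpoints is δ = arccos(p₁·p₂) ≈ 1.942 rad (111.3°).
Interpolate at f = 4/6 with slerp weights a = sin((1−f)δ)/sin δ ≈ 0.647, b = sin(fδ)/sin δ ≈ 1.032.
p = a·p₁ + b·p₂ ≈ (-0.900, 0.368, 0.235); φ = arcsin(p_z) ≈ 13.57°, λ = atan2(p_y, p_x) ≈ 157.73°.

≈ 14°N, 158°E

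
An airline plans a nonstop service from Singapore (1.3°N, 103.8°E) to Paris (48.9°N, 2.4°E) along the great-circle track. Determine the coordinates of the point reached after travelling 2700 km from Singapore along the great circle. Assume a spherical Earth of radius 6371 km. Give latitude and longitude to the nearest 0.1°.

Write both endpoints as unit vectors p₁, p₂ with components (cos φ cos λ, cos φ sin λ, sin φ).
The central angle between the endpoints is δ = arccos(p₁·p₂) ≈ 1.684 rad (96.5°). The total great-circle distance is δ·R ≈ 1.684 × 6371 ≈ 10728 km, so the target fraction is f = 2700/10728 ≈ 0.252.
Interpolate at f ≈ 0.252 with slerp weights a = sin((1−f)δ)/sin δ ≈ 0.958, b = sin(fδ)/sin δ ≈ 0.414.
p = a·p₁ + b·p₂ ≈ (0.043, 0.942, 0.334); φ = arcsin(p_z) ≈ 19.49°, λ = atan2(p_y, p_x) ≈ 87.37°.

≈ 19.5°N, 87.4°E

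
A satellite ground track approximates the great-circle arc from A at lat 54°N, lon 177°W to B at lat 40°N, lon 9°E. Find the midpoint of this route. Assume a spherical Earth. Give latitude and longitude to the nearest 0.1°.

≈ lat 82.5°N, lon 27.7°E

The haversine formula gives a central angle δ ≈ 1.499 rad (85.9°) between the endpoints.
Interpolate at f = 1/2 with slerp weights a = sin((1−f)δ)/sin δ ≈ 0.683, b = sin(fδ)/sin δ ≈ 0.683.
p = a·p₁ + b·p₂ ≈ (0.116, 0.061, 0.991); φ = arcsin(p_z) ≈ 82.48°, λ = atan2(p_y, p_x) ≈ 27.70°.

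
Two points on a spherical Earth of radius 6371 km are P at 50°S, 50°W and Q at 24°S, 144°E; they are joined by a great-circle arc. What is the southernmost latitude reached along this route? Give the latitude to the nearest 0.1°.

≈ 81.5°S

The great circle lies in the plane with unit normal n̂ = (p₁ × p₂)/|p₁ × p₂|.
Here n̂_z ≈ -0.147; the vertex latitude is φ_max = arccos|n̂_z| ≈ 81.5°.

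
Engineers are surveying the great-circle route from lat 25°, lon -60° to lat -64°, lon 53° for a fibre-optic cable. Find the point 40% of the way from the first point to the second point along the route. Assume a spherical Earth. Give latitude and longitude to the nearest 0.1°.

≈ lat -18.8°, lon -37.6°

Convert each endpoint to a unit vector on the sphere (x = cos φ cos λ, y = cos φ sin λ, z = sin φ).
The central angle between the endpoints is δ = arccos(p₁·p₂) ≈ 2.135 rad (122.3°).
Interpolate at f = 0.40 with slerp weights a = sin((1−f)δ)/sin δ ≈ 1.134, b = sin(fδ)/sin δ ≈ 0.893.
p = a·p₁ + b·p₂ ≈ (0.750, -0.578, -0.323); φ = arcsin(p_z) ≈ -18.83°, λ = atan2(p_y, p_x) ≈ -37.63°.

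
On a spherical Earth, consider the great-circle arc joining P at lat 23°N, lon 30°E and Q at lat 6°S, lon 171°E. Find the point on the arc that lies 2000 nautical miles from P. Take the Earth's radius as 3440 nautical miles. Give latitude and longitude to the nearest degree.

≈ lat 29°N, lon 67°E

Write both endpoints as unit vectors p₁, p₂ with components (cos φ cos λ, cos φ sin λ, sin φ).
The central angle between the endpoints is δ = arccos(p₁·p₂) ≈ 2.422 rad (138.8°). The total great-circle distance is δ·R ≈ 2.422 × 3440 ≈ 8333 nmi, so the target fraction is f = 2000/8333 ≈ 0.240.
Interpolate at f ≈ 0.240 with slerp weights a = sin((1−f)δ)/sin δ ≈ 1.463, b = sin(fδ)/sin δ ≈ 0.834.
p = a·p₁ + b·p₂ ≈ (0.347, 0.803, 0.484); φ = arcsin(p_z) ≈ 28.97°, λ = atan2(p_y, p_x) ≈ 66.61°.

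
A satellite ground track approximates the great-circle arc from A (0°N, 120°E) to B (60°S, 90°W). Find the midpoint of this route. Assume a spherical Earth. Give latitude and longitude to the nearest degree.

From cos δ = sin φ₁ sin φ₂ + cos φ₁ cos φ₂ cos Δλ, the central angle is δ ≈ 2.019 rad (115.7°).
Interpolate at f = 1/2 with slerp weights a = sin((1−f)δ)/sin δ ≈ 0.939, b = sin(fδ)/sin δ ≈ 0.939.
p = a·p₁ + b·p₂ ≈ (-0.470, 0.344, -0.813); φ = arcsin(p_z) ≈ -54.42°, λ = atan2(p_y, p_x) ≈ 143.79°.

≈ (54°S, 144°E)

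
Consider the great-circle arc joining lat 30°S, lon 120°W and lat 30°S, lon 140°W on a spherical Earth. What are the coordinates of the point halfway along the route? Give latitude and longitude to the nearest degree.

≈ lat 30°S, lon 130°W

The haversine formula gives a central angle δ ≈ 0.302 rad (17.3°) between the endpoints.
Interpolate at f = 1/2 with slerp weights a = sin((1−f)δ)/sin δ ≈ 0.506, b = sin(fδ)/sin δ ≈ 0.506.
p = a·p₁ + b·p₂ ≈ (-0.555, -0.661, -0.506); φ = arcsin(p_z) ≈ -30.38°, λ = atan2(p_y, p_x) ≈ -130.00°.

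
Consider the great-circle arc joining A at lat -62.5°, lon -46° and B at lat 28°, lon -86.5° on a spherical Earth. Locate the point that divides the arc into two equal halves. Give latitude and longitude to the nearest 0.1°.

Convert each endpoint to a unit vector on the sphere (x = cos φ cos λ, y = cos φ sin λ, z = sin φ).
The central angle between the endpoints is δ = arccos(p₁·p₂) ≈ 1.677 rad (96.1°).
Interpolate at f = 1/2 with slerp weights a = sin((1−f)δ)/sin δ ≈ 0.748, b = sin(fδ)/sin δ ≈ 0.748.
p = a·p₁ + b·p₂ ≈ (0.280, -0.908, -0.312); φ = arcsin(p_z) ≈ -18.20°, λ = atan2(p_y, p_x) ≈ -72.84°.

≈ lat -18.2°, lon -72.8°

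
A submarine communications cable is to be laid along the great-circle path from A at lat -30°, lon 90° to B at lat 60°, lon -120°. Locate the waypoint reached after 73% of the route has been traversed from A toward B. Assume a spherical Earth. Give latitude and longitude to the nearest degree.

≈ lat 63°, lon 153°

Write both endpoints as unit vectors p₁, p₂ with components (cos φ cos λ, cos φ sin λ, sin φ).
The central angle between the endpoints is δ = arccos(p₁·p₂) ≈ 2.512 rad (143.9°).
Interpolate at f = 0.73 with slerp weights a = sin((1−f)δ)/sin δ ≈ 1.065, b = sin(fδ)/sin δ ≈ 1.639.
p = a·p₁ + b·p₂ ≈ (-0.410, 0.212, 0.887); φ = arcsin(p_z) ≈ 62.51°, λ = atan2(p_y, p_x) ≈ 152.60°.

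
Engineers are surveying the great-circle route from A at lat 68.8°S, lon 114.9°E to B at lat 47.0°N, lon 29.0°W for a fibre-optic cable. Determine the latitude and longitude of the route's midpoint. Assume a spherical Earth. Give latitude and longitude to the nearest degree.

≈ lat 24°S, lon 0°E

Convert each endpoint to a unit vector on the sphere (x = cos φ cos λ, y = cos φ sin λ, z = sin φ).
The central angle between the endpoints is δ = arccos(p₁·p₂) ≈ 2.649 rad (151.8°).
Interpolate at f = 1/2 with slerp weights a = sin((1−f)δ)/sin δ ≈ 2.051, b = sin(fδ)/sin δ ≈ 2.051.
p = a·p₁ + b·p₂ ≈ (0.911, -0.005, -0.412); φ = arcsin(p_z) ≈ -24.34°, λ = atan2(p_y, p_x) ≈ -0.34°.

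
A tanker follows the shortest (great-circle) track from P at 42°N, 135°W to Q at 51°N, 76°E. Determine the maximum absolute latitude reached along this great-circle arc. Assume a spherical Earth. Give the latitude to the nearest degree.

The great circle lies in the plane with unit normal n̂ = (p₁ × p₂)/|p₁ × p₂|.
Here n̂_z ≈ -0.243; the vertex latitude is φ_max = arccos|n̂_z| ≈ 76.0°.
Check via Clairaut: cos φ_max = |cos φ₁| · sin C = cos(42.0°)·sin(19.1°) ≈ 0.243, again giving ≈ 76.0°.

≈ 76°N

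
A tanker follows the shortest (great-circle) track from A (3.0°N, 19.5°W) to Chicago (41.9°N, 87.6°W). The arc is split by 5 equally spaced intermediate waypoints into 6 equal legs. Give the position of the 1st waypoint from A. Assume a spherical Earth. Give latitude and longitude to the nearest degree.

The haversine formula gives a central angle δ ≈ 1.253 rad (71.8°) between the endpoints.
Interpolate at f = 1/6 with slerp weights a = sin((1−f)δ)/sin δ ≈ 0.910, b = sin(fδ)/sin δ ≈ 0.218.
p = a·p₁ + b·p₂ ≈ (0.864, -0.466, 0.193); φ = arcsin(p_z) ≈ 11.15°, λ = atan2(p_y, p_x) ≈ -28.34°.

≈ (11°N, 28°W)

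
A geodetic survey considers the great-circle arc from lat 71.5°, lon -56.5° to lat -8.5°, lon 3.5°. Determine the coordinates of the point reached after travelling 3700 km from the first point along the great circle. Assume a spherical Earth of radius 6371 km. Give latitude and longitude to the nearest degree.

≈ lat 45°, lon -15°

Convert each endpoint to a unit vector on the sphere (x = cos φ cos λ, y = cos φ sin λ, z = sin φ).
The central angle between the endpoints is δ = arccos(p₁·p₂) ≈ 1.554 rad (89.0°). The total great-circle distance is δ·R ≈ 1.554 × 6371 ≈ 9901 km, so the target fraction is f = 3700/9901 ≈ 0.374.
Interpolate at f ≈ 0.374 with slerp weights a = sin((1−f)δ)/sin δ ≈ 0.827, b = sin(fδ)/sin δ ≈ 0.549.
p = a·p₁ + b·p₂ ≈ (0.687, -0.186, 0.703); φ = arcsin(p_z) ≈ 44.67°, λ = atan2(p_y, p_x) ≈ -15.13°.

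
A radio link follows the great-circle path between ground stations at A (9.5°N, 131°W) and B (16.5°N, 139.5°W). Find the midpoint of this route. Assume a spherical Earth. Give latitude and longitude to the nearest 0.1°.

≈ (13.0°N, 135.2°W)

Write both endpoints as unit vectors p₁, p₂ with components (cos φ cos λ, cos φ sin λ, sin φ).
The central angle between the endpoints is δ = arccos(p₁·p₂) ≈ 0.189 rad (10.8°).
Interpolate at f = 1/2 with slerp weights a = sin((1−f)δ)/sin δ ≈ 0.502, b = sin(fδ)/sin δ ≈ 0.502.
p = a·p₁ + b·p₂ ≈ (-0.691, -0.687, 0.226); φ = arcsin(p_z) ≈ 13.03°, λ = atan2(p_y, p_x) ≈ -135.19°.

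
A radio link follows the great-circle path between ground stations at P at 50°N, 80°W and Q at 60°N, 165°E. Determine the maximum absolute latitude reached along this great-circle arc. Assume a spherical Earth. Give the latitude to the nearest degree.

The great circle lies in the plane with unit normal n̂ = (p₁ × p₂)/|p₁ × p₂|.
Here n̂_z ≈ -0.343; the vertex latitude is φ_max = arccos|n̂_z| ≈ 69.9°.
Check via Clairaut: cos φ_max = |cos φ₁| · sin C = cos(50.0°)·sin(32.2°) ≈ 0.343, again giving ≈ 69.9°.

≈ 70°N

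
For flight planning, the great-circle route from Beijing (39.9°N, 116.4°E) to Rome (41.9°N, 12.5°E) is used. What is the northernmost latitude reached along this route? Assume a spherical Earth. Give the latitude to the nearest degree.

≈ 55°N

The great circle lies in the plane with unit normal n̂ = (p₁ × p₂)/|p₁ × p₂|.
Here n̂_z ≈ -0.579; the vertex latitude is φ_max = arccos|n̂_z| ≈ 54.6°.
Check via Clairaut: cos φ_max = |cos φ₁| · sin C = cos(39.9°)·sin(49.0°) ≈ 0.579, again giving ≈ 54.6°.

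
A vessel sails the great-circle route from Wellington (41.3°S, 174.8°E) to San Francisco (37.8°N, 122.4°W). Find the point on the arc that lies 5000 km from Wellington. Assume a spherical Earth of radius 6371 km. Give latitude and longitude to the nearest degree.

Write both endpoints as unit vectors p₁, p₂ with components (cos φ cos λ, cos φ sin λ, sin φ).
The central angle between the endpoints is δ = arccos(p₁·p₂) ≈ 1.704 rad (97.7°). The total great-circle distance is δ·R ≈ 1.704 × 6371 ≈ 10859 km, so the target fraction is f = 5000/10859 ≈ 0.460.
Interpolate at f ≈ 0.460 with slerp weights a = sin((1−f)δ)/sin δ ≈ 0.802, b = sin(fδ)/sin δ ≈ 0.713.
p = a·p₁ + b·p₂ ≈ (-0.902, -0.421, -0.093); φ = arcsin(p_z) ≈ -5.31°, λ = atan2(p_y, p_x) ≈ -154.98°.

≈ 5°S, 155°W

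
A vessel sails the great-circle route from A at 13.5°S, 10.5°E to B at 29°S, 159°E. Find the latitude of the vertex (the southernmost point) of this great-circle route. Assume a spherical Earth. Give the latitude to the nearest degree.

The great circle lies in the plane with unit normal n̂ = (p₁ × p₂)/|p₁ × p₂|.
Here n̂_z ≈ +0.562; the vertex latitude is φ_max = arccos|n̂_z| ≈ 55.8°.

≈ 56°S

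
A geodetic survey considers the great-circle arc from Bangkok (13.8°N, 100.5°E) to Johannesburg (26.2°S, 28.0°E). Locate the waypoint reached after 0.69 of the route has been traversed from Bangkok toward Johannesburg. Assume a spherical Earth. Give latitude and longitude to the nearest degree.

Convert each endpoint to a unit vector on the sphere (x = cos φ cos λ, y = cos φ sin λ, z = sin φ).
The central angle between the endpoints is δ = arccos(p₁·p₂) ≈ 1.413 rad (81.0°).
Interpolate at f = 0.69 with slerp weights a = sin((1−f)δ)/sin δ ≈ 0.430, b = sin(fδ)/sin δ ≈ 0.838.
p = a·p₁ + b·p₂ ≈ (0.588, 0.763, -0.268); φ = arcsin(p_z) ≈ -15.52°, λ = atan2(p_y, p_x) ≈ 52.39°.

≈ 16°S, 52°E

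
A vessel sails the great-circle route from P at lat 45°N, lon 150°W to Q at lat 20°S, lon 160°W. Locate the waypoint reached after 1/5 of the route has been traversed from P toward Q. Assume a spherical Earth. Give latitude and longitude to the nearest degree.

≈ lat 32°N, lon 153°W

From cos δ = sin φ₁ sin φ₂ + cos φ₁ cos φ₂ cos Δλ, the central angle is δ ≈ 1.146 rad (65.6°).
Interpolate at f = 1/5 with slerp weights a = sin((1−f)δ)/sin δ ≈ 0.871, b = sin(fδ)/sin δ ≈ 0.249.
p = a·p₁ + b·p₂ ≈ (-0.754, -0.388, 0.531); φ = arcsin(p_z) ≈ 32.05°, λ = atan2(p_y, p_x) ≈ -152.75°.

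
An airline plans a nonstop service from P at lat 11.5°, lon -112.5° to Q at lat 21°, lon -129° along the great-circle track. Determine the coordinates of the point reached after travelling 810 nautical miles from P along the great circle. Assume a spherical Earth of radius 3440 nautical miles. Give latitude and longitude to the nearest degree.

From cos δ = sin φ₁ sin φ₂ + cos φ₁ cos φ₂ cos Δλ, the central angle is δ ≈ 0.322 rad (18.4°). The total great-circle distance is δ·R ≈ 0.322 × 3440 ≈ 1108 nmi, so the target fraction is f = 810/1108 ≈ 0.731.
Interpolate at f ≈ 0.731 with slerp weights a = sin((1−f)δ)/sin δ ≈ 0.273, b = sin(fδ)/sin δ ≈ 0.737.
p = a·p₁ + b·p₂ ≈ (-0.536, -0.782, 0.319); φ = arcsin(p_z) ≈ 18.58°, λ = atan2(p_y, p_x) ≈ -124.40°.

≈ lat 19°, lon -124°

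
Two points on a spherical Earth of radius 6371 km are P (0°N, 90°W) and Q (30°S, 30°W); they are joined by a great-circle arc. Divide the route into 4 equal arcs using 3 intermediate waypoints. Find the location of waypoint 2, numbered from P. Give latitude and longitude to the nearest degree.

Write both endpoints as unit vectors p₁, p₂ with components (cos φ cos λ, cos φ sin λ, sin φ).
The central angle between the endpoints is δ = arccos(p₁·p₂) ≈ 1.123 rad (64.3°).
Interpolate at f = 2/4 with slerp weights a = sin((1−f)δ)/sin δ ≈ 0.591, b = sin(fδ)/sin δ ≈ 0.591.
p = a·p₁ + b·p₂ ≈ (0.443, -0.846, -0.295); φ = arcsin(p_z) ≈ -17.18°, λ = atan2(p_y, p_x) ≈ -62.37°.

≈ (17°S, 62°W)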